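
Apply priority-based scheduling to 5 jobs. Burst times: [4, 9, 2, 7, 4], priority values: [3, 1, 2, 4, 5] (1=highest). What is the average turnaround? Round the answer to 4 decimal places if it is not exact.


Sort by priority (ascending = highest first):
Order: [(1, 9), (2, 2), (3, 4), (4, 7), (5, 4)]
Completion times:
  Priority 1, burst=9, C=9
  Priority 2, burst=2, C=11
  Priority 3, burst=4, C=15
  Priority 4, burst=7, C=22
  Priority 5, burst=4, C=26
Average turnaround = 83/5 = 16.6

16.6


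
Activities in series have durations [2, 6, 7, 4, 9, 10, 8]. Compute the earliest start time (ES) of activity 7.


Activity 7 starts after activities 1 through 6 complete.
Predecessor durations: [2, 6, 7, 4, 9, 10]
ES = 2 + 6 + 7 + 4 + 9 + 10 = 38

38


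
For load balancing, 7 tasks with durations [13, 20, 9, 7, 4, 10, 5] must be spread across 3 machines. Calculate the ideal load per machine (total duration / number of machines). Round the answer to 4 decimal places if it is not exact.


Total processing time = 13 + 20 + 9 + 7 + 4 + 10 + 5 = 68
Number of machines = 3
Ideal balanced load = 68 / 3 = 22.6667

22.6667


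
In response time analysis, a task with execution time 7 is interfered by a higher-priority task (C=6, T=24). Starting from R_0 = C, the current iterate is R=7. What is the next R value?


R_next = C + ceil(R_prev / T_hp) * C_hp
ceil(7 / 24) = ceil(0.2917) = 1
Interference = 1 * 6 = 6
R_next = 7 + 6 = 13

13


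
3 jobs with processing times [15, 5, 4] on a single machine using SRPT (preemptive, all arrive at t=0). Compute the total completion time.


Since all jobs arrive at t=0, SRPT equals SPT ordering.
SPT order: [4, 5, 15]
Completion times:
  Job 1: p=4, C=4
  Job 2: p=5, C=9
  Job 3: p=15, C=24
Total completion time = 4 + 9 + 24 = 37

37


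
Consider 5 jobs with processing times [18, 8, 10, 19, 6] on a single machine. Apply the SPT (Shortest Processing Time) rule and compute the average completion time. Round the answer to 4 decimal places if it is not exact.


Sort jobs by processing time (SPT order): [6, 8, 10, 18, 19]
Compute completion times sequentially:
  Job 1: processing = 6, completes at 6
  Job 2: processing = 8, completes at 14
  Job 3: processing = 10, completes at 24
  Job 4: processing = 18, completes at 42
  Job 5: processing = 19, completes at 61
Sum of completion times = 147
Average completion time = 147/5 = 29.4

29.4


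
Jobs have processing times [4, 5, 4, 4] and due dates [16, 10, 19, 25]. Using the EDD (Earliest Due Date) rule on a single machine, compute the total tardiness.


Sort by due date (EDD order): [(5, 10), (4, 16), (4, 19), (4, 25)]
Compute completion times and tardiness:
  Job 1: p=5, d=10, C=5, tardiness=max(0,5-10)=0
  Job 2: p=4, d=16, C=9, tardiness=max(0,9-16)=0
  Job 3: p=4, d=19, C=13, tardiness=max(0,13-19)=0
  Job 4: p=4, d=25, C=17, tardiness=max(0,17-25)=0
Total tardiness = 0

0


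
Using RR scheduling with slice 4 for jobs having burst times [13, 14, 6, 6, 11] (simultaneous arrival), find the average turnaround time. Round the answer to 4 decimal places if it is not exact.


Time quantum = 4
Execution trace:
  J1 runs 4 units, time = 4
  J2 runs 4 units, time = 8
  J3 runs 4 units, time = 12
  J4 runs 4 units, time = 16
  J5 runs 4 units, time = 20
  J1 runs 4 units, time = 24
  J2 runs 4 units, time = 28
  J3 runs 2 units, time = 30
  J4 runs 2 units, time = 32
  J5 runs 4 units, time = 36
  J1 runs 4 units, time = 40
  J2 runs 4 units, time = 44
  J5 runs 3 units, time = 47
  J1 runs 1 units, time = 48
  J2 runs 2 units, time = 50
Finish times: [48, 50, 30, 32, 47]
Average turnaround = 207/5 = 41.4

41.4


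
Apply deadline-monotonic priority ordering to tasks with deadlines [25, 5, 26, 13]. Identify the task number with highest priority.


Sort tasks by relative deadline (ascending):
  Task 2: deadline = 5
  Task 4: deadline = 13
  Task 1: deadline = 25
  Task 3: deadline = 26
Priority order (highest first): [2, 4, 1, 3]
Highest priority task = 2

2


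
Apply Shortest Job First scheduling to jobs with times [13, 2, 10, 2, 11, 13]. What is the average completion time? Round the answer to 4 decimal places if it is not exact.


SJF order (ascending): [2, 2, 10, 11, 13, 13]
Completion times:
  Job 1: burst=2, C=2
  Job 2: burst=2, C=4
  Job 3: burst=10, C=14
  Job 4: burst=11, C=25
  Job 5: burst=13, C=38
  Job 6: burst=13, C=51
Average completion = 134/6 = 22.3333

22.3333


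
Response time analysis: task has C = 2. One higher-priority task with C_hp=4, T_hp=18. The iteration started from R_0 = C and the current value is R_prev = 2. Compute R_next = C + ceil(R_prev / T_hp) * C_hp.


R_next = C + ceil(R_prev / T_hp) * C_hp
ceil(2 / 18) = ceil(0.1111) = 1
Interference = 1 * 4 = 4
R_next = 2 + 4 = 6

6


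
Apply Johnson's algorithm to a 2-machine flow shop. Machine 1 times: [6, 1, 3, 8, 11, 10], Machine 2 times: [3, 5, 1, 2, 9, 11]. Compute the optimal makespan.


Apply Johnson's rule:
  Group 1 (a <= b): [(2, 1, 5), (6, 10, 11)]
  Group 2 (a > b): [(5, 11, 9), (1, 6, 3), (4, 8, 2), (3, 3, 1)]
Optimal job order: [2, 6, 5, 1, 4, 3]
Schedule:
  Job 2: M1 done at 1, M2 done at 6
  Job 6: M1 done at 11, M2 done at 22
  Job 5: M1 done at 22, M2 done at 31
  Job 1: M1 done at 28, M2 done at 34
  Job 4: M1 done at 36, M2 done at 38
  Job 3: M1 done at 39, M2 done at 40
Makespan = 40

40


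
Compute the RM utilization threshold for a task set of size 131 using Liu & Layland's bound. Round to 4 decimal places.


Compute 2^(1/131) = 1.0053052230
Subtract 1: 1.0053052230 - 1 = 0.0053052230
Multiply by n: 131 * 0.0053052230 = 0.6949842130
Round to 4 dp: 0.6950

0.6950


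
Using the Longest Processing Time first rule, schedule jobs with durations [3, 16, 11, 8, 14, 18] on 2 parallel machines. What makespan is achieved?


Sort jobs in decreasing order (LPT): [18, 16, 14, 11, 8, 3]
Assign each job to the least loaded machine:
  Machine 1: jobs [18, 11, 8], load = 37
  Machine 2: jobs [16, 14, 3], load = 33
Makespan = max load = 37

37


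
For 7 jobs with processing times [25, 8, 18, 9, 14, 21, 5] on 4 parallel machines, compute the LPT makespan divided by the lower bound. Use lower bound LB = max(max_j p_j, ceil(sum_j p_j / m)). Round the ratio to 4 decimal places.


LPT order: [25, 21, 18, 14, 9, 8, 5]
Machine loads after assignment: [25, 26, 26, 23]
LPT makespan = 26
Lower bound = max(max_job, ceil(total/4)) = max(25, 25) = 25
Ratio = 26 / 25 = 1.04

1.04


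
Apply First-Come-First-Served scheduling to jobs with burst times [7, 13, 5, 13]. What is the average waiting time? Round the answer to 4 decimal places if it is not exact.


FCFS order (as given): [7, 13, 5, 13]
Waiting times:
  Job 1: wait = 0
  Job 2: wait = 7
  Job 3: wait = 20
  Job 4: wait = 25
Sum of waiting times = 52
Average waiting time = 52/4 = 13.0

13.0


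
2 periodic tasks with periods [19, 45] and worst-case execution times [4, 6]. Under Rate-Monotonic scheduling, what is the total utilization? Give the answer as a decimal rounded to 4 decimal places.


Compute individual utilizations (exact fractions):
  Task 1: C/T = 4/19 (approx. 0.2105)
  Task 2: C/T = 6/45 = 2/15 (approx. 0.1333)
Total utilization U = 4/19 + 2/15 = 98/285
Rounded to 4 decimal places: U = 0.3439
RM (Liu & Layland) bound for 2 tasks = 0.828427; compare with U = 98/285 (approx. 0.343860)
U <= bound, so schedulable by RM sufficient condition.

0.3439


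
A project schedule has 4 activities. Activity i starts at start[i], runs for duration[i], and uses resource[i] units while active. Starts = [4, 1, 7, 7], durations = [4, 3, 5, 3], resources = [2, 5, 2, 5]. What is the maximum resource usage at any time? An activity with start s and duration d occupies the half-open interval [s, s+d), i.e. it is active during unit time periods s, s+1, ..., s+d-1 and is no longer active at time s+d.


Each activity i is active on [start_i, start_i + duration_i).
Compute total resource usage per time slot:
  t=0: active resources = [], total = 0
  t=1: active resources = [5], total = 5
  t=2: active resources = [5], total = 5
  t=3: active resources = [5], total = 5
  t=4: active resources = [2], total = 2
  t=5: active resources = [2], total = 2
  t=6: active resources = [2], total = 2
  t=7: active resources = [2, 2, 5], total = 9
  t=8: active resources = [2, 5], total = 7
  t=9: active resources = [2, 5], total = 7
  t=10: active resources = [2], total = 2
  t=11: active resources = [2], total = 2
Peak resource demand = 9

9


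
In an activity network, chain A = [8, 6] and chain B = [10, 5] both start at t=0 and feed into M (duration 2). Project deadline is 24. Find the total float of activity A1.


Forward pass: ES(A1) = sum of predecessors on chain A = 0
EF = ES + duration = 0 + 8 = 8
Backward pass: LF(M) = deadline = 24; LS(M) = 24 - 2 = 22
LF(A1) = LS(M) - sum(successors on chain A) = 22 - 6 = 16
LS = LF - duration = 16 - 8 = 8
Total float = LS - ES = 8 - 0 = 8

8


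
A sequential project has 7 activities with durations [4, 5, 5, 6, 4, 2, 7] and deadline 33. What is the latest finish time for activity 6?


LF(activity 6) = deadline - sum of successor durations
Successors: activities 7 through 7 with durations [7]
Sum of successor durations = 7
LF = 33 - 7 = 26

26


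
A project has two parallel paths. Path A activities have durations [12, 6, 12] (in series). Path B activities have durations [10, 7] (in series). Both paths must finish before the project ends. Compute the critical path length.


Path A total = 12 + 6 + 12 = 30
Path B total = 10 + 7 = 17
Critical path = longest path = max(30, 17) = 30

30


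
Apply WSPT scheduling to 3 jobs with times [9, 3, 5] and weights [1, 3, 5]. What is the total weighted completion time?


Compute p/w ratios and sort ascending (WSPT): [(3, 3), (5, 5), (9, 1)]
Compute weighted completion times:
  Job (p=3,w=3): C=3, w*C=3*3=9
  Job (p=5,w=5): C=8, w*C=5*8=40
  Job (p=9,w=1): C=17, w*C=1*17=17
Total weighted completion time = 66

66


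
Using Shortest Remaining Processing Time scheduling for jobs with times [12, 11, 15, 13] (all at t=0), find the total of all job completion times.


Since all jobs arrive at t=0, SRPT equals SPT ordering.
SPT order: [11, 12, 13, 15]
Completion times:
  Job 1: p=11, C=11
  Job 2: p=12, C=23
  Job 3: p=13, C=36
  Job 4: p=15, C=51
Total completion time = 11 + 23 + 36 + 51 = 121

121


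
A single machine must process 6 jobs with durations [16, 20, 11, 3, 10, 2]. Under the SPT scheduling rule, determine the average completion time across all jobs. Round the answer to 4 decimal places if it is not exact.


Sort jobs by processing time (SPT order): [2, 3, 10, 11, 16, 20]
Compute completion times sequentially:
  Job 1: processing = 2, completes at 2
  Job 2: processing = 3, completes at 5
  Job 3: processing = 10, completes at 15
  Job 4: processing = 11, completes at 26
  Job 5: processing = 16, completes at 42
  Job 6: processing = 20, completes at 62
Sum of completion times = 152
Average completion time = 152/6 = 25.3333

25.3333


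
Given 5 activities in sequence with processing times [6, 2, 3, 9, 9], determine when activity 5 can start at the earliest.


Activity 5 starts after activities 1 through 4 complete.
Predecessor durations: [6, 2, 3, 9]
ES = 6 + 2 + 3 + 9 = 20

20


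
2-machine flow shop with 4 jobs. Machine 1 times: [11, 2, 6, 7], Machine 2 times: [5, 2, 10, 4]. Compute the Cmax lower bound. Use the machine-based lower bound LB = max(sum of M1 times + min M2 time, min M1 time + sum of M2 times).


LB1 = sum(M1 times) + min(M2 times) = 26 + 2 = 28
LB2 = min(M1 times) + sum(M2 times) = 2 + 21 = 23
Lower bound = max(LB1, LB2) = max(28, 23) = 28

28


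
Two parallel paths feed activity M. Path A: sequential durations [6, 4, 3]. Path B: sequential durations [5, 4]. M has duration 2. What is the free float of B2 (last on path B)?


ES(B2) = sum of predecessors on chain B = 5
EF(B2) = ES + duration = 5 + 4 = 9
Successor of B2 is M. ES(M) = max(sum(A), sum(B)) = max(13, 9) = 13
Free float = ES(successor) - EF(current) = 13 - 9 = 4

4


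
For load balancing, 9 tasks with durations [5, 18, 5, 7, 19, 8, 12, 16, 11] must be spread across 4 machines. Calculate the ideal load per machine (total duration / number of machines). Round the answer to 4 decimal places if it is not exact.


Total processing time = 5 + 18 + 5 + 7 + 19 + 8 + 12 + 16 + 11 = 101
Number of machines = 4
Ideal balanced load = 101 / 4 = 25.25

25.25


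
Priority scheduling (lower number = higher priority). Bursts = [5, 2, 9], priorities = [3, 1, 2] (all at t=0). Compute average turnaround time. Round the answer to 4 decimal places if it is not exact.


Sort by priority (ascending = highest first):
Order: [(1, 2), (2, 9), (3, 5)]
Completion times:
  Priority 1, burst=2, C=2
  Priority 2, burst=9, C=11
  Priority 3, burst=5, C=16
Average turnaround = 29/3 = 9.6667

9.6667


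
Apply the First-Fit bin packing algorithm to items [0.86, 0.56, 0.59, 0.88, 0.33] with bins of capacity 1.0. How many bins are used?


Place items sequentially using First-Fit:
  Item 0.86 -> new Bin 1
  Item 0.56 -> new Bin 2
  Item 0.59 -> new Bin 3
  Item 0.88 -> new Bin 4
  Item 0.33 -> Bin 2 (now 0.89)
Total bins used = 4

4


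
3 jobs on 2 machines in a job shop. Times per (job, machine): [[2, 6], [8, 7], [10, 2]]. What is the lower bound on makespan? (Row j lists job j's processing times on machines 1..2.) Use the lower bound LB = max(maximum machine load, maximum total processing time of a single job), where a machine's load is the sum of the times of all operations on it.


Machine loads:
  Machine 1: 2 + 8 + 10 = 20
  Machine 2: 6 + 7 + 2 = 15
Max machine load = 20
Job totals:
  Job 1: 8
  Job 2: 15
  Job 3: 12
Max job total = 15
Lower bound = max(20, 15) = 20

20


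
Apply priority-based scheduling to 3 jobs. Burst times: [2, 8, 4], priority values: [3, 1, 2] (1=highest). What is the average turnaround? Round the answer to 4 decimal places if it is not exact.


Sort by priority (ascending = highest first):
Order: [(1, 8), (2, 4), (3, 2)]
Completion times:
  Priority 1, burst=8, C=8
  Priority 2, burst=4, C=12
  Priority 3, burst=2, C=14
Average turnaround = 34/3 = 11.3333

11.3333


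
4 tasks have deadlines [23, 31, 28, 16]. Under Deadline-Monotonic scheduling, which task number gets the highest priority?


Sort tasks by relative deadline (ascending):
  Task 4: deadline = 16
  Task 1: deadline = 23
  Task 3: deadline = 28
  Task 2: deadline = 31
Priority order (highest first): [4, 1, 3, 2]
Highest priority task = 4

4


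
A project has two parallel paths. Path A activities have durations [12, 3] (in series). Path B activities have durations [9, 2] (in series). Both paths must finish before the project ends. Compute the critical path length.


Path A total = 12 + 3 = 15
Path B total = 9 + 2 = 11
Critical path = longest path = max(15, 11) = 15

15


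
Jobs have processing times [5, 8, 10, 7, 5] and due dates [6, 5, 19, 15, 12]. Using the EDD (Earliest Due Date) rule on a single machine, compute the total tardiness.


Sort by due date (EDD order): [(8, 5), (5, 6), (5, 12), (7, 15), (10, 19)]
Compute completion times and tardiness:
  Job 1: p=8, d=5, C=8, tardiness=max(0,8-5)=3
  Job 2: p=5, d=6, C=13, tardiness=max(0,13-6)=7
  Job 3: p=5, d=12, C=18, tardiness=max(0,18-12)=6
  Job 4: p=7, d=15, C=25, tardiness=max(0,25-15)=10
  Job 5: p=10, d=19, C=35, tardiness=max(0,35-19)=16
Total tardiness = 42

42


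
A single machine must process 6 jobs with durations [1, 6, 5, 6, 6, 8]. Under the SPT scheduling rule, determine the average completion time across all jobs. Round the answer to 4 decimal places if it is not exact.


Sort jobs by processing time (SPT order): [1, 5, 6, 6, 6, 8]
Compute completion times sequentially:
  Job 1: processing = 1, completes at 1
  Job 2: processing = 5, completes at 6
  Job 3: processing = 6, completes at 12
  Job 4: processing = 6, completes at 18
  Job 5: processing = 6, completes at 24
  Job 6: processing = 8, completes at 32
Sum of completion times = 93
Average completion time = 93/6 = 15.5

15.5


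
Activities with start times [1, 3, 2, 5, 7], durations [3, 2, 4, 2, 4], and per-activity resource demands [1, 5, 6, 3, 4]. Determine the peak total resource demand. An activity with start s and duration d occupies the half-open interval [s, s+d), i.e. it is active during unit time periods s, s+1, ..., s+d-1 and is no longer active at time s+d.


Each activity i is active on [start_i, start_i + duration_i).
Compute total resource usage per time slot:
  t=0: active resources = [], total = 0
  t=1: active resources = [1], total = 1
  t=2: active resources = [1, 6], total = 7
  t=3: active resources = [1, 5, 6], total = 12
  t=4: active resources = [5, 6], total = 11
  t=5: active resources = [6, 3], total = 9
  t=6: active resources = [3], total = 3
  t=7: active resources = [4], total = 4
  t=8: active resources = [4], total = 4
  t=9: active resources = [4], total = 4
  t=10: active resources = [4], total = 4
Peak resource demand = 12

12


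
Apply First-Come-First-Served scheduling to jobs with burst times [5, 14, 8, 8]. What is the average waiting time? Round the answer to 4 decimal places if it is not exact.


FCFS order (as given): [5, 14, 8, 8]
Waiting times:
  Job 1: wait = 0
  Job 2: wait = 5
  Job 3: wait = 19
  Job 4: wait = 27
Sum of waiting times = 51
Average waiting time = 51/4 = 12.75

12.75


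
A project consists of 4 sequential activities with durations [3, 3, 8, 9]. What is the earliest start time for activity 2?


Activity 2 starts after activities 1 through 1 complete.
Predecessor durations: [3]
ES = 3 = 3

3


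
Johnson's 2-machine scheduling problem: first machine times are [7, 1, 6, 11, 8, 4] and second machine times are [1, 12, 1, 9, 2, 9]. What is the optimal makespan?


Apply Johnson's rule:
  Group 1 (a <= b): [(2, 1, 12), (6, 4, 9)]
  Group 2 (a > b): [(4, 11, 9), (5, 8, 2), (1, 7, 1), (3, 6, 1)]
Optimal job order: [2, 6, 4, 5, 1, 3]
Schedule:
  Job 2: M1 done at 1, M2 done at 13
  Job 6: M1 done at 5, M2 done at 22
  Job 4: M1 done at 16, M2 done at 31
  Job 5: M1 done at 24, M2 done at 33
  Job 1: M1 done at 31, M2 done at 34
  Job 3: M1 done at 37, M2 done at 38
Makespan = 38

38


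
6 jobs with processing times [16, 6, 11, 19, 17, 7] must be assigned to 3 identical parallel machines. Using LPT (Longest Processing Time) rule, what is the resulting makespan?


Sort jobs in decreasing order (LPT): [19, 17, 16, 11, 7, 6]
Assign each job to the least loaded machine:
  Machine 1: jobs [19, 6], load = 25
  Machine 2: jobs [17, 7], load = 24
  Machine 3: jobs [16, 11], load = 27
Makespan = max load = 27

27


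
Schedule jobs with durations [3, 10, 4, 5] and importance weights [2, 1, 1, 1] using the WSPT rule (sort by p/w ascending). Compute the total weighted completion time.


Compute p/w ratios and sort ascending (WSPT): [(3, 2), (4, 1), (5, 1), (10, 1)]
Compute weighted completion times:
  Job (p=3,w=2): C=3, w*C=2*3=6
  Job (p=4,w=1): C=7, w*C=1*7=7
  Job (p=5,w=1): C=12, w*C=1*12=12
  Job (p=10,w=1): C=22, w*C=1*22=22
Total weighted completion time = 47

47


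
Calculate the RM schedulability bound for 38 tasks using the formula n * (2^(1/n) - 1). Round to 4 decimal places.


Compute 2^(1/38) = 1.0184080933
Subtract 1: 1.0184080933 - 1 = 0.0184080933
Multiply by n: 38 * 0.0184080933 = 0.6995075454
Round to 4 dp: 0.6995

0.6995


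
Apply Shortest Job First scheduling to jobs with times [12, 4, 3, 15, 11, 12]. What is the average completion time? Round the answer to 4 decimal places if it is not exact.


SJF order (ascending): [3, 4, 11, 12, 12, 15]
Completion times:
  Job 1: burst=3, C=3
  Job 2: burst=4, C=7
  Job 3: burst=11, C=18
  Job 4: burst=12, C=30
  Job 5: burst=12, C=42
  Job 6: burst=15, C=57
Average completion = 157/6 = 26.1667

26.1667


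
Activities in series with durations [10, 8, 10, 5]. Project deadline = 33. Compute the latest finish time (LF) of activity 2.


LF(activity 2) = deadline - sum of successor durations
Successors: activities 3 through 4 with durations [10, 5]
Sum of successor durations = 15
LF = 33 - 15 = 18

18


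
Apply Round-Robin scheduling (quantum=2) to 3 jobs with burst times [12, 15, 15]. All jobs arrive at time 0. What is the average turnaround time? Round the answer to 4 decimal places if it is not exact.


Time quantum = 2
Execution trace:
  J1 runs 2 units, time = 2
  J2 runs 2 units, time = 4
  J3 runs 2 units, time = 6
  J1 runs 2 units, time = 8
  J2 runs 2 units, time = 10
  J3 runs 2 units, time = 12
  J1 runs 2 units, time = 14
  J2 runs 2 units, time = 16
  J3 runs 2 units, time = 18
  J1 runs 2 units, time = 20
  J2 runs 2 units, time = 22
  J3 runs 2 units, time = 24
  J1 runs 2 units, time = 26
  J2 runs 2 units, time = 28
  J3 runs 2 units, time = 30
  J1 runs 2 units, time = 32
  J2 runs 2 units, time = 34
  J3 runs 2 units, time = 36
  J2 runs 2 units, time = 38
  J3 runs 2 units, time = 40
  J2 runs 1 units, time = 41
  J3 runs 1 units, time = 42
Finish times: [32, 41, 42]
Average turnaround = 115/3 = 38.3333

38.3333


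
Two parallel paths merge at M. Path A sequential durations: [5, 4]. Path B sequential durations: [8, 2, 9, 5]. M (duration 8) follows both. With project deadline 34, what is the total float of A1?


Forward pass: ES(A1) = sum of predecessors on chain A = 0
EF = ES + duration = 0 + 5 = 5
Backward pass: LF(M) = deadline = 34; LS(M) = 34 - 8 = 26
LF(A1) = LS(M) - sum(successors on chain A) = 26 - 4 = 22
LS = LF - duration = 22 - 5 = 17
Total float = LS - ES = 17 - 0 = 17

17


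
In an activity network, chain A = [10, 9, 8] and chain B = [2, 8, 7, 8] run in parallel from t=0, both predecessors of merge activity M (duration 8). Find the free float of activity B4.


ES(B4) = sum of predecessors on chain B = 17
EF(B4) = ES + duration = 17 + 8 = 25
Successor of B4 is M. ES(M) = max(sum(A), sum(B)) = max(27, 25) = 27
Free float = ES(successor) - EF(current) = 27 - 25 = 2

2


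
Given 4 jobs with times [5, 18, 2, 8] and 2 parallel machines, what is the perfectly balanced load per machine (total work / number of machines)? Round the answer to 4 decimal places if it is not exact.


Total processing time = 5 + 18 + 2 + 8 = 33
Number of machines = 2
Ideal balanced load = 33 / 2 = 16.5

16.5


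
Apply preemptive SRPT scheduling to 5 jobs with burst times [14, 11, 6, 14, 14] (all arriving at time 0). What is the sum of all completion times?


Since all jobs arrive at t=0, SRPT equals SPT ordering.
SPT order: [6, 11, 14, 14, 14]
Completion times:
  Job 1: p=6, C=6
  Job 2: p=11, C=17
  Job 3: p=14, C=31
  Job 4: p=14, C=45
  Job 5: p=14, C=59
Total completion time = 6 + 17 + 31 + 45 + 59 = 158

158


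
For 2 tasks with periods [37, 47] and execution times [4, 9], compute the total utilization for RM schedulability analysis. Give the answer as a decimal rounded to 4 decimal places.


Compute individual utilizations (exact fractions):
  Task 1: C/T = 4/37 (approx. 0.1081)
  Task 2: C/T = 9/47 (approx. 0.1915)
Total utilization U = 4/37 + 9/47 = 521/1739
Rounded to 4 decimal places: U = 0.2996
RM (Liu & Layland) bound for 2 tasks = 0.828427; compare with U = 521/1739 (approx. 0.299597)
U <= bound, so schedulable by RM sufficient condition.

0.2996


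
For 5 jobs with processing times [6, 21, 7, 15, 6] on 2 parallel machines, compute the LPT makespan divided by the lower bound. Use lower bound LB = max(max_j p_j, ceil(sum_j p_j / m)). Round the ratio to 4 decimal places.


LPT order: [21, 15, 7, 6, 6]
Machine loads after assignment: [27, 28]
LPT makespan = 28
Lower bound = max(max_job, ceil(total/2)) = max(21, 28) = 28
Ratio = 28 / 28 = 1.0

1.0


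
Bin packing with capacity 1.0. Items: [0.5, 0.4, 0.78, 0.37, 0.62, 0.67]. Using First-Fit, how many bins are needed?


Place items sequentially using First-Fit:
  Item 0.5 -> new Bin 1
  Item 0.4 -> Bin 1 (now 0.9)
  Item 0.78 -> new Bin 2
  Item 0.37 -> new Bin 3
  Item 0.62 -> Bin 3 (now 0.99)
  Item 0.67 -> new Bin 4
Total bins used = 4

4


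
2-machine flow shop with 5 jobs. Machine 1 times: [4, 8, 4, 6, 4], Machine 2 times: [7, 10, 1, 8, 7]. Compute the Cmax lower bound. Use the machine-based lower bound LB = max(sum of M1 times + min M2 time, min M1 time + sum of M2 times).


LB1 = sum(M1 times) + min(M2 times) = 26 + 1 = 27
LB2 = min(M1 times) + sum(M2 times) = 4 + 33 = 37
Lower bound = max(LB1, LB2) = max(27, 37) = 37

37


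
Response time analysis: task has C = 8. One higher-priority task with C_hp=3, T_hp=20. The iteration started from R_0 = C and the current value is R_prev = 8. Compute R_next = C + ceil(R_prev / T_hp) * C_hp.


R_next = C + ceil(R_prev / T_hp) * C_hp
ceil(8 / 20) = ceil(0.4) = 1
Interference = 1 * 3 = 3
R_next = 8 + 3 = 11

11


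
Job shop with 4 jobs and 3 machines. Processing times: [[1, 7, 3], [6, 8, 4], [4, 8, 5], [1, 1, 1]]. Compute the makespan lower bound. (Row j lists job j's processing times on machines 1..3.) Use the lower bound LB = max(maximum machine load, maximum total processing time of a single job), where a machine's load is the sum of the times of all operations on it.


Machine loads:
  Machine 1: 1 + 6 + 4 + 1 = 12
  Machine 2: 7 + 8 + 8 + 1 = 24
  Machine 3: 3 + 4 + 5 + 1 = 13
Max machine load = 24
Job totals:
  Job 1: 11
  Job 2: 18
  Job 3: 17
  Job 4: 3
Max job total = 18
Lower bound = max(24, 18) = 24

24


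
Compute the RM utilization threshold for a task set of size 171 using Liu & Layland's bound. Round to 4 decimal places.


Compute 2^(1/171) = 1.0040617188
Subtract 1: 1.0040617188 - 1 = 0.0040617188
Multiply by n: 171 * 0.0040617188 = 0.6945539148
Round to 4 dp: 0.6946

0.6946


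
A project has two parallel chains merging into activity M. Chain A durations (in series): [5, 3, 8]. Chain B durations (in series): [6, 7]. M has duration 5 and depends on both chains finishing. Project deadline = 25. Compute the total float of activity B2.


Forward pass: ES(B2) = sum of predecessors on chain B = 6
EF = ES + duration = 6 + 7 = 13
Backward pass: LF(M) = deadline = 25; LS(M) = 25 - 5 = 20
LF(B2) = LS(M) - sum(successors on chain B) = 20 - 0 = 20
LS = LF - duration = 20 - 7 = 13
Total float = LS - ES = 13 - 6 = 7

7


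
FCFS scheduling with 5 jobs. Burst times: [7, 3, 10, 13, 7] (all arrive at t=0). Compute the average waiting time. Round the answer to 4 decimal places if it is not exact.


FCFS order (as given): [7, 3, 10, 13, 7]
Waiting times:
  Job 1: wait = 0
  Job 2: wait = 7
  Job 3: wait = 10
  Job 4: wait = 20
  Job 5: wait = 33
Sum of waiting times = 70
Average waiting time = 70/5 = 14.0

14.0


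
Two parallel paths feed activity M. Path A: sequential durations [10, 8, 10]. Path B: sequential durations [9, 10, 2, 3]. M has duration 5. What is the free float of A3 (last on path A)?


ES(A3) = sum of predecessors on chain A = 18
EF(A3) = ES + duration = 18 + 10 = 28
Successor of A3 is M. ES(M) = max(sum(A), sum(B)) = max(28, 24) = 28
Free float = ES(successor) - EF(current) = 28 - 28 = 0

0


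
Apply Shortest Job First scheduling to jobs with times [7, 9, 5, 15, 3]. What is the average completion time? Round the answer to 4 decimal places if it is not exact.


SJF order (ascending): [3, 5, 7, 9, 15]
Completion times:
  Job 1: burst=3, C=3
  Job 2: burst=5, C=8
  Job 3: burst=7, C=15
  Job 4: burst=9, C=24
  Job 5: burst=15, C=39
Average completion = 89/5 = 17.8

17.8


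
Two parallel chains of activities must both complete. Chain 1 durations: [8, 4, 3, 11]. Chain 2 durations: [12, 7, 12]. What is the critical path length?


Path A total = 8 + 4 + 3 + 11 = 26
Path B total = 12 + 7 + 12 = 31
Critical path = longest path = max(26, 31) = 31

31


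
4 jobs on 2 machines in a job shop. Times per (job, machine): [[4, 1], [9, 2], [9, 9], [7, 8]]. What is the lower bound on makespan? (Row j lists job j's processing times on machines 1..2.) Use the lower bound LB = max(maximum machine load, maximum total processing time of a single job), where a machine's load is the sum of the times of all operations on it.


Machine loads:
  Machine 1: 4 + 9 + 9 + 7 = 29
  Machine 2: 1 + 2 + 9 + 8 = 20
Max machine load = 29
Job totals:
  Job 1: 5
  Job 2: 11
  Job 3: 18
  Job 4: 15
Max job total = 18
Lower bound = max(29, 18) = 29

29


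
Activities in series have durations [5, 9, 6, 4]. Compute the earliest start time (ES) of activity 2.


Activity 2 starts after activities 1 through 1 complete.
Predecessor durations: [5]
ES = 5 = 5

5


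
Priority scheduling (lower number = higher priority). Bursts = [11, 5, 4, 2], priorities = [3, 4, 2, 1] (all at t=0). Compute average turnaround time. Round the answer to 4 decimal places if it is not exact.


Sort by priority (ascending = highest first):
Order: [(1, 2), (2, 4), (3, 11), (4, 5)]
Completion times:
  Priority 1, burst=2, C=2
  Priority 2, burst=4, C=6
  Priority 3, burst=11, C=17
  Priority 4, burst=5, C=22
Average turnaround = 47/4 = 11.75

11.75


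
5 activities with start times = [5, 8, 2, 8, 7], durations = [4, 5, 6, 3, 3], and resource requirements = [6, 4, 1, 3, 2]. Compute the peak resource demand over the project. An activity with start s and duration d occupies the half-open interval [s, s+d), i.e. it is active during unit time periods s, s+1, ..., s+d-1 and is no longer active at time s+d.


Each activity i is active on [start_i, start_i + duration_i).
Compute total resource usage per time slot:
  t=0: active resources = [], total = 0
  t=1: active resources = [], total = 0
  t=2: active resources = [1], total = 1
  t=3: active resources = [1], total = 1
  t=4: active resources = [1], total = 1
  t=5: active resources = [6, 1], total = 7
  t=6: active resources = [6, 1], total = 7
  t=7: active resources = [6, 1, 2], total = 9
  t=8: active resources = [6, 4, 3, 2], total = 15
  t=9: active resources = [4, 3, 2], total = 9
  t=10: active resources = [4, 3], total = 7
  t=11: active resources = [4], total = 4
  t=12: active resources = [4], total = 4
Peak resource demand = 15

15


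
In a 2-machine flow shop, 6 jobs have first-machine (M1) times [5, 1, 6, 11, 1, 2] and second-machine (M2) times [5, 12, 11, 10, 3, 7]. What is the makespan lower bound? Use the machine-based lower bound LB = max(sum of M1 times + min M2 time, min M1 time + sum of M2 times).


LB1 = sum(M1 times) + min(M2 times) = 26 + 3 = 29
LB2 = min(M1 times) + sum(M2 times) = 1 + 48 = 49
Lower bound = max(LB1, LB2) = max(29, 49) = 49

49


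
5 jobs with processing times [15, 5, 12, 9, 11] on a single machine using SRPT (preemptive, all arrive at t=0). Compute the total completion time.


Since all jobs arrive at t=0, SRPT equals SPT ordering.
SPT order: [5, 9, 11, 12, 15]
Completion times:
  Job 1: p=5, C=5
  Job 2: p=9, C=14
  Job 3: p=11, C=25
  Job 4: p=12, C=37
  Job 5: p=15, C=52
Total completion time = 5 + 14 + 25 + 37 + 52 = 133

133


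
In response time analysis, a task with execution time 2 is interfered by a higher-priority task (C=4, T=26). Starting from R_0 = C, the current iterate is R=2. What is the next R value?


R_next = C + ceil(R_prev / T_hp) * C_hp
ceil(2 / 26) = ceil(0.0769) = 1
Interference = 1 * 4 = 4
R_next = 2 + 4 = 6

6


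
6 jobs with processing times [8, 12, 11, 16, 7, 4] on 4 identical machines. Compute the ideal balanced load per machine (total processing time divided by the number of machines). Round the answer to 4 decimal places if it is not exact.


Total processing time = 8 + 12 + 11 + 16 + 7 + 4 = 58
Number of machines = 4
Ideal balanced load = 58 / 4 = 14.5

14.5


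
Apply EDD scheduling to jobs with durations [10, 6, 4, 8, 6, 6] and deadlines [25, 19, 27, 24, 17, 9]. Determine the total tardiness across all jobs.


Sort by due date (EDD order): [(6, 9), (6, 17), (6, 19), (8, 24), (10, 25), (4, 27)]
Compute completion times and tardiness:
  Job 1: p=6, d=9, C=6, tardiness=max(0,6-9)=0
  Job 2: p=6, d=17, C=12, tardiness=max(0,12-17)=0
  Job 3: p=6, d=19, C=18, tardiness=max(0,18-19)=0
  Job 4: p=8, d=24, C=26, tardiness=max(0,26-24)=2
  Job 5: p=10, d=25, C=36, tardiness=max(0,36-25)=11
  Job 6: p=4, d=27, C=40, tardiness=max(0,40-27)=13
Total tardiness = 26

26


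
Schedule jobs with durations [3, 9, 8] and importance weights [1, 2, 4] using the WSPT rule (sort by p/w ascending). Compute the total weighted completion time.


Compute p/w ratios and sort ascending (WSPT): [(8, 4), (3, 1), (9, 2)]
Compute weighted completion times:
  Job (p=8,w=4): C=8, w*C=4*8=32
  Job (p=3,w=1): C=11, w*C=1*11=11
  Job (p=9,w=2): C=20, w*C=2*20=40
Total weighted completion time = 83

83


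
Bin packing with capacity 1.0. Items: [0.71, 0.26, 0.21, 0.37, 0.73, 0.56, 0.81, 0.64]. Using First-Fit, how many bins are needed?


Place items sequentially using First-Fit:
  Item 0.71 -> new Bin 1
  Item 0.26 -> Bin 1 (now 0.97)
  Item 0.21 -> new Bin 2
  Item 0.37 -> Bin 2 (now 0.58)
  Item 0.73 -> new Bin 3
  Item 0.56 -> new Bin 4
  Item 0.81 -> new Bin 5
  Item 0.64 -> new Bin 6
Total bins used = 6

6


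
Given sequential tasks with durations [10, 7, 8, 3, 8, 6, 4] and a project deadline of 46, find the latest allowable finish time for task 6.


LF(activity 6) = deadline - sum of successor durations
Successors: activities 7 through 7 with durations [4]
Sum of successor durations = 4
LF = 46 - 4 = 42

42


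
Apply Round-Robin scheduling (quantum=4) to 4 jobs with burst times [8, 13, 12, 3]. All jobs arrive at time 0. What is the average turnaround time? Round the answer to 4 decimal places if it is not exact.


Time quantum = 4
Execution trace:
  J1 runs 4 units, time = 4
  J2 runs 4 units, time = 8
  J3 runs 4 units, time = 12
  J4 runs 3 units, time = 15
  J1 runs 4 units, time = 19
  J2 runs 4 units, time = 23
  J3 runs 4 units, time = 27
  J2 runs 4 units, time = 31
  J3 runs 4 units, time = 35
  J2 runs 1 units, time = 36
Finish times: [19, 36, 35, 15]
Average turnaround = 105/4 = 26.25

26.25


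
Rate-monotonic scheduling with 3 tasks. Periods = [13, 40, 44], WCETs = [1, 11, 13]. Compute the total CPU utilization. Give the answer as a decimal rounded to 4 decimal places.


Compute individual utilizations (exact fractions):
  Task 1: C/T = 1/13 (approx. 0.0769)
  Task 2: C/T = 11/40 (approx. 0.275)
  Task 3: C/T = 13/44 (approx. 0.2955)
Total utilization U = 1/13 + 11/40 + 13/44 = 3703/5720
Rounded to 4 decimal places: U = 0.6474
RM (Liu & Layland) bound for 3 tasks = 0.779763; compare with U = 3703/5720 (approx. 0.647378)
U <= bound, so schedulable by RM sufficient condition.

0.6474


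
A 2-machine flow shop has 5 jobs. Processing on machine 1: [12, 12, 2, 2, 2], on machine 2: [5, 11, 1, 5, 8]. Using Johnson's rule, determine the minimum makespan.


Apply Johnson's rule:
  Group 1 (a <= b): [(4, 2, 5), (5, 2, 8)]
  Group 2 (a > b): [(2, 12, 11), (1, 12, 5), (3, 2, 1)]
Optimal job order: [4, 5, 2, 1, 3]
Schedule:
  Job 4: M1 done at 2, M2 done at 7
  Job 5: M1 done at 4, M2 done at 15
  Job 2: M1 done at 16, M2 done at 27
  Job 1: M1 done at 28, M2 done at 33
  Job 3: M1 done at 30, M2 done at 34
Makespan = 34

34


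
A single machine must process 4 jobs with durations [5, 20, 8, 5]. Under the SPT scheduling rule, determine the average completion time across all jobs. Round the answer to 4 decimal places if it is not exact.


Sort jobs by processing time (SPT order): [5, 5, 8, 20]
Compute completion times sequentially:
  Job 1: processing = 5, completes at 5
  Job 2: processing = 5, completes at 10
  Job 3: processing = 8, completes at 18
  Job 4: processing = 20, completes at 38
Sum of completion times = 71
Average completion time = 71/4 = 17.75

17.75


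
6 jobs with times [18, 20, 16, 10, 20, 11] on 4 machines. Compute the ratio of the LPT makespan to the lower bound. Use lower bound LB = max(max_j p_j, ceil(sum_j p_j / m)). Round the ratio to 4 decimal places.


LPT order: [20, 20, 18, 16, 11, 10]
Machine loads after assignment: [20, 20, 28, 27]
LPT makespan = 28
Lower bound = max(max_job, ceil(total/4)) = max(20, 24) = 24
Ratio = 28 / 24 = 1.1667

1.1667


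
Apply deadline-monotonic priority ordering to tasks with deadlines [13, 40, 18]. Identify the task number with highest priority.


Sort tasks by relative deadline (ascending):
  Task 1: deadline = 13
  Task 3: deadline = 18
  Task 2: deadline = 40
Priority order (highest first): [1, 3, 2]
Highest priority task = 1

1


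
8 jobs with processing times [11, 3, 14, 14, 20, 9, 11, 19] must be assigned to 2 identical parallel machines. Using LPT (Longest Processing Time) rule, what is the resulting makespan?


Sort jobs in decreasing order (LPT): [20, 19, 14, 14, 11, 11, 9, 3]
Assign each job to the least loaded machine:
  Machine 1: jobs [20, 14, 11, 3], load = 48
  Machine 2: jobs [19, 14, 11, 9], load = 53
Makespan = max load = 53

53


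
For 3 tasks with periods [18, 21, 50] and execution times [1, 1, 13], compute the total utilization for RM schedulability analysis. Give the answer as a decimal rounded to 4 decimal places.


Compute individual utilizations (exact fractions):
  Task 1: C/T = 1/18 (approx. 0.0556)
  Task 2: C/T = 1/21 (approx. 0.0476)
  Task 3: C/T = 13/50 (approx. 0.26)
Total utilization U = 1/18 + 1/21 + 13/50 = 572/1575
Rounded to 4 decimal places: U = 0.3632
RM (Liu & Layland) bound for 3 tasks = 0.779763; compare with U = 572/1575 (approx. 0.363175)
U <= bound, so schedulable by RM sufficient condition.

0.3632


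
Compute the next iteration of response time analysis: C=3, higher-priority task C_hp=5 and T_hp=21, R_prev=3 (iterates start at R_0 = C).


R_next = C + ceil(R_prev / T_hp) * C_hp
ceil(3 / 21) = ceil(0.1429) = 1
Interference = 1 * 5 = 5
R_next = 3 + 5 = 8

8


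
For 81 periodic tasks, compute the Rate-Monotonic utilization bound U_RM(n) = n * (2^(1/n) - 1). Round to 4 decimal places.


Compute 2^(1/81) = 1.0085940916
Subtract 1: 1.0085940916 - 1 = 0.0085940916
Multiply by n: 81 * 0.0085940916 = 0.6961214196
Round to 4 dp: 0.6961

0.6961


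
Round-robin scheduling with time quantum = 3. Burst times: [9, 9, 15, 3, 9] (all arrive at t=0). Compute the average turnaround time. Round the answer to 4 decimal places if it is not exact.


Time quantum = 3
Execution trace:
  J1 runs 3 units, time = 3
  J2 runs 3 units, time = 6
  J3 runs 3 units, time = 9
  J4 runs 3 units, time = 12
  J5 runs 3 units, time = 15
  J1 runs 3 units, time = 18
  J2 runs 3 units, time = 21
  J3 runs 3 units, time = 24
  J5 runs 3 units, time = 27
  J1 runs 3 units, time = 30
  J2 runs 3 units, time = 33
  J3 runs 3 units, time = 36
  J5 runs 3 units, time = 39
  J3 runs 3 units, time = 42
  J3 runs 3 units, time = 45
Finish times: [30, 33, 45, 12, 39]
Average turnaround = 159/5 = 31.8

31.8


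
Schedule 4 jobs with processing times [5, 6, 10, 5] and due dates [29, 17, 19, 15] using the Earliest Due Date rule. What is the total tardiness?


Sort by due date (EDD order): [(5, 15), (6, 17), (10, 19), (5, 29)]
Compute completion times and tardiness:
  Job 1: p=5, d=15, C=5, tardiness=max(0,5-15)=0
  Job 2: p=6, d=17, C=11, tardiness=max(0,11-17)=0
  Job 3: p=10, d=19, C=21, tardiness=max(0,21-19)=2
  Job 4: p=5, d=29, C=26, tardiness=max(0,26-29)=0
Total tardiness = 2

2


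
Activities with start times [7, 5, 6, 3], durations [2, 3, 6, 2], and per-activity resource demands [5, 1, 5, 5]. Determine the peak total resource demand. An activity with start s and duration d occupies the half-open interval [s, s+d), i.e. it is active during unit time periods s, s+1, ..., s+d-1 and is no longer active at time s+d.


Each activity i is active on [start_i, start_i + duration_i).
Compute total resource usage per time slot:
  t=0: active resources = [], total = 0
  t=1: active resources = [], total = 0
  t=2: active resources = [], total = 0
  t=3: active resources = [5], total = 5
  t=4: active resources = [5], total = 5
  t=5: active resources = [1], total = 1
  t=6: active resources = [1, 5], total = 6
  t=7: active resources = [5, 1, 5], total = 11
  t=8: active resources = [5, 5], total = 10
  t=9: active resources = [5], total = 5
  t=10: active resources = [5], total = 5
  t=11: active resources = [5], total = 5
Peak resource demand = 11

11
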